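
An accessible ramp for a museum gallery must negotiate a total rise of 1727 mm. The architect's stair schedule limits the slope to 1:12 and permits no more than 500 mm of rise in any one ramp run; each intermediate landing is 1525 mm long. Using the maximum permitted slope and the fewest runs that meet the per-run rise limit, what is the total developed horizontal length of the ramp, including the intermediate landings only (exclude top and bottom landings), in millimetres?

25299 mm

1727 / 500 = 3.454 → round up to 4 ramp runs. That means 3 intermediate landings.
Horizontal run for 1727 mm of rise at 1:12 is 1727 × 12 = 20724 mm.
3 intermediate landings contribute 3 × 1525 = 4575 mm.
Developed length = 20724 + 4575 = 25299 mm.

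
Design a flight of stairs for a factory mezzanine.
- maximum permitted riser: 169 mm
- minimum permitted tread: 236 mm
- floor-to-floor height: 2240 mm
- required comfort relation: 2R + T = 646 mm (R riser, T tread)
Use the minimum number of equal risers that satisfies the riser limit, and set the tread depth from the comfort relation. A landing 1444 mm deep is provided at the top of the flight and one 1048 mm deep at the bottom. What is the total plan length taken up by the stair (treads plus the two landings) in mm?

6730 mm

2240 / 169 = 13.254 → round up to 14 risers.
Each riser is 2240/14 = 160 mm (≤ 169 mm).
T = 646 − 2·160 = 326 mm, which satisfies the 236 mm minimum.
Going = (14 − 1) × 326 = 4238 mm.
Enclosure = 4238 + 1444 + 1048 = 6730 mm.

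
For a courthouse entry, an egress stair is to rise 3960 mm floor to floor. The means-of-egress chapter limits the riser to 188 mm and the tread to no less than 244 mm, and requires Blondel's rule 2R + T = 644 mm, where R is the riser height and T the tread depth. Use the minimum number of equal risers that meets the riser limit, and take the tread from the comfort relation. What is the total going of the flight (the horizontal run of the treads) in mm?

5964 mm

⌈3960/188⌉ = 22 risers.
R = 3960 ÷ 22 = 180 mm.
Tread T = 644 − 2 × 180 = 284 mm (≥ 244 mm).
22 risers give 21 treads; going = 21 × 284 = 5964 mm.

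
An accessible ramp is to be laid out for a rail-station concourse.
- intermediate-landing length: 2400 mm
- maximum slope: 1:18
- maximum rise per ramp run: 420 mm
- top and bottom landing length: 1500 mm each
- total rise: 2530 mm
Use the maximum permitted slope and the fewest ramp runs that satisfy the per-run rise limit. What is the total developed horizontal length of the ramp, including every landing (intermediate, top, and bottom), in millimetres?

62940 mm

2530 / 420 = 6.024 → round up to 7 ramp runs. That means 6 intermediate landings.
Horizontal run for 2530 mm of rise at 1:18 is 2530 × 18 = 45540 mm.
6 intermediate landings contribute 6 × 2400 = 14400 mm.
Top and bottom landings: 2 × 1500 = 3000 mm.
Total = 45540 + 14400 + 3000 = 62940 mm.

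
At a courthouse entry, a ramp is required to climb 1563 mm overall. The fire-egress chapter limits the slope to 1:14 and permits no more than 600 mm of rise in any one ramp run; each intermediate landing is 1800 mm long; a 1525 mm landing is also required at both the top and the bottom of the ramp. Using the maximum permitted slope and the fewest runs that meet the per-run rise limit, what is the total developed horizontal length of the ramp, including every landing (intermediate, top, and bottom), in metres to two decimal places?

At most 600 each: 1563/600 = 2.60, giving 3 ramp runs. That means 2 intermediate landings.
Ramp run (horizontal) at 1:14: 1563 × 14 = 21882 mm.
Intermediate landings: 2 × 1800 = 3600 mm.
Top and bottom landings: 2 × 1525 = 3050 mm.
Total = 21882 + 3600 + 3050 = 28532 mm.
= 28.53 m.

28.53 m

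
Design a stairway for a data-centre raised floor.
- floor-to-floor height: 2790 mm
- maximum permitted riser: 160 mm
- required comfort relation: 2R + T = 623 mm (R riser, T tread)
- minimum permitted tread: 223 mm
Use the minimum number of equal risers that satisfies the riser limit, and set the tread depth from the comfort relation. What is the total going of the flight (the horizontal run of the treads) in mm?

2790 / 160 = 17.438 → round up to 18 risers.
Riser R = 2790 / 18 = 155 mm, within the 160 mm limit.
From 2R + T = 623: T = 623 − 310 = 313 mm.
18 risers give 17 treads; going = 17 × 313 = 5321 mm.

5321 mm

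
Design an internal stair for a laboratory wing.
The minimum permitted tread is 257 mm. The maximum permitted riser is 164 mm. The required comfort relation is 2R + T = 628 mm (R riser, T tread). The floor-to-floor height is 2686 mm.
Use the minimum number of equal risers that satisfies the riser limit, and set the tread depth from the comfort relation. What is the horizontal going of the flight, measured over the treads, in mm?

At most 164 each: 2686/164 = 16.38, giving 17 risers.
Riser R = 2686 / 17 = 158 mm, within the 164 mm limit.
T = 628 − 2·158 = 312 mm, which satisfies the 257 mm minimum.
Going = (17 − 1) × 312 = 4992 mm.

4992 mm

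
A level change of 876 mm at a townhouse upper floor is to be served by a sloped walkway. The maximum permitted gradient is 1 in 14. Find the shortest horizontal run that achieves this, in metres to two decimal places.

12.26 m

At 1:14 the run is 14 × 876 = 12264 mm.
12264 mm = 12.26 m.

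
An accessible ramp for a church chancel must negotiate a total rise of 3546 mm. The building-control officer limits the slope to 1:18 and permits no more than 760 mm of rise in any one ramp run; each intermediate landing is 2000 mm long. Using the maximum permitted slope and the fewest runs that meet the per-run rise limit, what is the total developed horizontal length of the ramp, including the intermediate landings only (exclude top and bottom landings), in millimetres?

71828 mm

3546 / 760 = 4.666 → round up to 5 ramp runs. That means 4 intermediate landings.
Horizontal run for 3546 mm of rise at 1:18 is 3546 × 18 = 63828 mm.
Intermediate landings: 4 × 2000 = 8000 mm.
Developed length = 63828 + 8000 = 71828 mm.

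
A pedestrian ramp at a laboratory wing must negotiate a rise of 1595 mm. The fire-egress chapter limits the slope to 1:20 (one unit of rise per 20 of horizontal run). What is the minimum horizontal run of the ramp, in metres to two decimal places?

At 1:20 the run is 20 × 1595 = 31900 mm.
31900 mm = 31.90 m.

31.90 m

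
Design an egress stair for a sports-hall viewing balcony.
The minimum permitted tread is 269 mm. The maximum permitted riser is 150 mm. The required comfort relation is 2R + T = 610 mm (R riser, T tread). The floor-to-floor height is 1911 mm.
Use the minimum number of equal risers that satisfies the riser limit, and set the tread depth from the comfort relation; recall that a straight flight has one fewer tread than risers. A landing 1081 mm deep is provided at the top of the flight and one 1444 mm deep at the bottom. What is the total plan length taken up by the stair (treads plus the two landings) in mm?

6317 mm

⌈1911/150⌉ = 13 risers.
R = 1911 ÷ 13 = 147 mm.
Tread T = 610 − 2 × 147 = 316 mm (≥ 269 mm).
Treads = 13 − 1 = 12; going = 12 × 316 = 3792 mm.
Add landings: 3792 + 1081 + 1444 = 6317 mm.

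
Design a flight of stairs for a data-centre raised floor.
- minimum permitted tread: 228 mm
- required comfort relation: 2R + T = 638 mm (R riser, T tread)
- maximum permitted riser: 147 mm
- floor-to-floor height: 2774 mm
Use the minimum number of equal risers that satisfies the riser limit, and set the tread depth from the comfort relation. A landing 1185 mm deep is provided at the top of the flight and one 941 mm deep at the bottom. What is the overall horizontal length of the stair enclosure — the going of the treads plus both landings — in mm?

8354 mm

At most 147 each: 2774/147 = 18.87, giving 19 risers.
Riser R = 2774 / 19 = 146 mm, within the 147 mm limit.
Tread T = 638 − 2 × 146 = 346 mm (≥ 228 mm).
Treads = 19 − 1 = 18; going = 18 × 346 = 6228 mm.
Enclosure = 6228 + 1185 + 941 = 8354 mm.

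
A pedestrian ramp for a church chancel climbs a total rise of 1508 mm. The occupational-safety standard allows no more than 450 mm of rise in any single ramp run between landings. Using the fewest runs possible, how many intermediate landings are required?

1508 / 450 = 3.35, so 4 ramp runs are needed.
4 runs are separated by 3 intermediate landings.

3 intermediate landings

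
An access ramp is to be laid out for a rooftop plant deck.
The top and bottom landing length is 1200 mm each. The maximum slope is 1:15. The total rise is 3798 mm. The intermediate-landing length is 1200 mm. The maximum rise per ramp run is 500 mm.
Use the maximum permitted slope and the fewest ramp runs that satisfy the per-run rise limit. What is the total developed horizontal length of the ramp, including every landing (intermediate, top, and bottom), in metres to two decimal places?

67.77 m

At most 500 each: 3798/500 = 7.60, giving 8 ramp runs. That means 7 intermediate landings.
Ramp run (horizontal) at 1:15: 3798 × 15 = 56970 mm.
7 intermediate landings contribute 7 × 1200 = 8400 mm.
Top and bottom landings: 2 × 1200 = 2400 mm.
Total = 56970 + 8400 + 2400 = 67770 mm.
= 67.77 m.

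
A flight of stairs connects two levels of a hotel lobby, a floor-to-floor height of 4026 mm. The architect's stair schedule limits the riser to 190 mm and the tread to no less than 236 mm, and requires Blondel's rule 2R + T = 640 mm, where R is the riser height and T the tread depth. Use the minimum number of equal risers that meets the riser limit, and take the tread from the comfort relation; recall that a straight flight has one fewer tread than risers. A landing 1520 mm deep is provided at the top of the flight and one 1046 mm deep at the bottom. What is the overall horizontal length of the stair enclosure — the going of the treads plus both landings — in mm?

4026 / 190 = 21.19, so 22 risers are needed.
Each riser is 4026/22 = 183 mm (≤ 190 mm).
From 2R + T = 640: T = 640 − 366 = 274 mm.
Treads = 22 − 1 = 21; going = 21 × 274 = 5754 mm.
Enclosure = 5754 + 1520 + 1046 = 8320 mm.

8320 mm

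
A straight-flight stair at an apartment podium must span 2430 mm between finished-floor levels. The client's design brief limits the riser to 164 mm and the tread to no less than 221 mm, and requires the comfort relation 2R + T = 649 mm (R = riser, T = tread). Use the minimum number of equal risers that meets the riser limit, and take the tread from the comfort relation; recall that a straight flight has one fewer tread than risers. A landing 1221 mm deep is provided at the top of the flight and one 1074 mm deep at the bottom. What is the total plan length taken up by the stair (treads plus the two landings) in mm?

6845 mm

2430 / 164 = 14.82, so 15 risers are needed.
R = 2430 ÷ 15 = 162 mm.
From 2R + T = 649: T = 649 − 324 = 325 mm.
Going = (15 − 1) × 325 = 4550 mm.
Enclosure = 4550 + 1221 + 1074 = 6845 mm.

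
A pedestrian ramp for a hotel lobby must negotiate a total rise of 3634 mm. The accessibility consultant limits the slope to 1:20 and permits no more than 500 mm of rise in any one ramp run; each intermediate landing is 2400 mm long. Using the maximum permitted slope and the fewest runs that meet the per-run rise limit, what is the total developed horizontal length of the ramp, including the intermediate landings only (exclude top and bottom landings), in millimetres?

3634 / 500 = 7.268 → round up to 8 ramp runs. That means 7 intermediate landings.
Ramp run (horizontal) at 1:20: 3634 × 20 = 72680 mm.
7 intermediate landings contribute 7 × 2400 = 16800 mm.
Total developed length = 72680 + 16800 = 89480 mm.

89480 mm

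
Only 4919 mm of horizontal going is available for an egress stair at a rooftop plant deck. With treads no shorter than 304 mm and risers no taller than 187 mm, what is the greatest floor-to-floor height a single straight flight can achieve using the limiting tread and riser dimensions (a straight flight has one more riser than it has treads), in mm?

3179 mm

4919 / 304 = 16.18, so 16 treads fit.
Risers = treads + 1 = 17.
Maximum height = 17 × 187 = 3179 mm.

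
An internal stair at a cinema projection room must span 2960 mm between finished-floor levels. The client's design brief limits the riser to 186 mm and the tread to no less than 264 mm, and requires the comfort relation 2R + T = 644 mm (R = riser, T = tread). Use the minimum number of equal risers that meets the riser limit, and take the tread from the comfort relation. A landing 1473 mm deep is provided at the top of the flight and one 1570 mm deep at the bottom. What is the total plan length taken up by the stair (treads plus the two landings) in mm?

⌈2960/186⌉ = 16 risers.
Riser R = 2960 / 16 = 185 mm, within the 186 mm limit.
Tread T = 644 − 2 × 185 = 274 mm (≥ 264 mm).
Going = (16 − 1) × 274 = 4110 mm.
Enclosure = 4110 + 1473 + 1570 = 7153 mm.

7153 mm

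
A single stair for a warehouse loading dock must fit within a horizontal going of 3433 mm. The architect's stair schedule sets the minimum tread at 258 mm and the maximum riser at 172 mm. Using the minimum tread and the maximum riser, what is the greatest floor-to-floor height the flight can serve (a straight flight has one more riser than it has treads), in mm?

3433 / 258 = 13.31, so 13 treads fit.
Risers = treads + 1 = 14.
Maximum height = 14 × 172 = 2408 mm.

2408 mm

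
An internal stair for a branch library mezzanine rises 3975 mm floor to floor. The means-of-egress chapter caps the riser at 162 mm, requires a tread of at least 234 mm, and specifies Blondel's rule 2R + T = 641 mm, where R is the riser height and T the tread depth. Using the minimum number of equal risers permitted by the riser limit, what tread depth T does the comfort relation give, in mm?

At most 162 each: 3975/162 = 24.54, giving 25 risers.
Each riser is 3975/25 = 159 mm (≤ 162 mm).
Tread T = 641 − 2 × 159 = 323 mm (≥ 234 mm).

323 mm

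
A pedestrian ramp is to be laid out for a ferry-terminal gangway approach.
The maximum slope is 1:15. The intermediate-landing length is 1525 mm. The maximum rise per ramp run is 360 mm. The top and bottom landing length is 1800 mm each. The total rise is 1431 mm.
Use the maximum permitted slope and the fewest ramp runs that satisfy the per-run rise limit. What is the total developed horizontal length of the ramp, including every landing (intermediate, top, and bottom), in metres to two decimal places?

1431 / 360 = 3.98, so 4 ramp runs are needed. That means 3 intermediate landings.
Horizontal run for 1431 mm of rise at 1:15 is 1431 × 15 = 21465 mm.
Intermediate landings: 3 × 1525 = 4575 mm.
Top and bottom landings: 2 × 1800 = 3600 mm.
Total = 21465 + 4575 + 3600 = 29640 mm.
= 29.64 m.

29.64 m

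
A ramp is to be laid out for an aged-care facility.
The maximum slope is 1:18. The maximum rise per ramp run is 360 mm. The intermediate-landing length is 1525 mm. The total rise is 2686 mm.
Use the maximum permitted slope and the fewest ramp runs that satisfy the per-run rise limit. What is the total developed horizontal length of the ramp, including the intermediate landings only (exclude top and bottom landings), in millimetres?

2686 / 360 = 7.46, so 8 ramp runs are needed. That means 7 intermediate landings.
Horizontal run for 2686 mm of rise at 1:18 is 2686 × 18 = 48348 mm.
Intermediate landings: 7 × 1525 = 10675 mm.
Total developed length = 48348 + 10675 = 59023 mm.

59023 mm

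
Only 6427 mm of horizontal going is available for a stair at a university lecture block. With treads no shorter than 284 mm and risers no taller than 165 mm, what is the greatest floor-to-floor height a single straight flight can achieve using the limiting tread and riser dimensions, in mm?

Treads that fit: ⌊6427 / 284⌋ = 22.
Risers = treads + 1 = 23.
Maximum height = 23 × 165 = 3795 mm.

3795 mm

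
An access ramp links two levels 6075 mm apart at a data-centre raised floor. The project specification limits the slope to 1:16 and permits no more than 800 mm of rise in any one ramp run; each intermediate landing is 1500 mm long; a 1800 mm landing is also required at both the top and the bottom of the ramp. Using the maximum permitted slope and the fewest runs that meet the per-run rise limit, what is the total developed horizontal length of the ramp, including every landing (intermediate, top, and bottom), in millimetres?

111300 mm

6075 / 800 = 7.594 → round up to 8 ramp runs. That means 7 intermediate landings.
Ramp run (horizontal) at 1:16: 6075 × 16 = 97200 mm.
Intermediate landings: 7 × 1500 = 10500 mm.
Top and bottom landings: 2 × 1800 = 3600 mm.
Total = 97200 + 10500 + 3600 = 111300 mm.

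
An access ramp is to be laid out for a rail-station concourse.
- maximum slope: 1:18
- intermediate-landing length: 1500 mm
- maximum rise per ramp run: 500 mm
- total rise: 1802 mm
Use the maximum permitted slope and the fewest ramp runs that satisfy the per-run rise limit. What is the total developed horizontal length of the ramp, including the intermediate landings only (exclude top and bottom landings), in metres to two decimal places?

1802 / 500 = 3.60, so 4 ramp runs are needed. That means 3 intermediate landings.
Ramp run (horizontal) at 1:18: 1802 × 18 = 32436 mm.
Intermediate landings: 3 × 1500 = 4500 mm.
Developed length = 32436 + 4500 = 36936 mm.
= 36.94 m.

36.94 m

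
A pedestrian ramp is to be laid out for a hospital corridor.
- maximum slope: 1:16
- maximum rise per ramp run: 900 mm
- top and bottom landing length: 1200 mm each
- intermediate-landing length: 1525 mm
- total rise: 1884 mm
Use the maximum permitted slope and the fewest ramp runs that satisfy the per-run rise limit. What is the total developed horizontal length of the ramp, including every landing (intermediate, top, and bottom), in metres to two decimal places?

1884 / 900 = 2.09, so 3 ramp runs are needed. That means 2 intermediate landings.
Horizontal run for 1884 mm of rise at 1:16 is 1884 × 16 = 30144 mm.
Intermediate landings: 2 × 1525 = 3050 mm.
Top and bottom landings: 2 × 1200 = 2400 mm.
Total = 30144 + 3050 + 2400 = 35594 mm.
= 35.59 m.

35.59 m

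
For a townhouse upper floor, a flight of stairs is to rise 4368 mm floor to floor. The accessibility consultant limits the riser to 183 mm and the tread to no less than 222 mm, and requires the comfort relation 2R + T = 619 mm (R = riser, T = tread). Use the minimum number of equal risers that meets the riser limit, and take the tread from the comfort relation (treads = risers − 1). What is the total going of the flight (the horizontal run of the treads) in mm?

5865 mm

4368 / 183 = 23.87, so 24 risers are needed.
Each riser is 4368/24 = 182 mm (≤ 183 mm).
Tread T = 619 − 2 × 182 = 255 mm (≥ 222 mm).
Going = (24 − 1) × 255 = 5865 mm.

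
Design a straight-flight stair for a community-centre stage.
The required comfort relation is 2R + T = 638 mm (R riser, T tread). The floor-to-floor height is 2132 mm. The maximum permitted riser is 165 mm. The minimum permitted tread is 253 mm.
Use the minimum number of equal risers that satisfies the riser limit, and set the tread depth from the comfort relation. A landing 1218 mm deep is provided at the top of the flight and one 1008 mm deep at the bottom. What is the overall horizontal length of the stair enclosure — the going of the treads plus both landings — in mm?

5946 mm

2132 / 165 = 12.92, so 13 risers are needed.
R = 2132 ÷ 13 = 164 mm.
Tread T = 638 − 2 × 164 = 310 mm (≥ 253 mm).
Going = (13 − 1) × 310 = 3720 mm.
Enclosure = 3720 + 1218 + 1008 = 5946 mm.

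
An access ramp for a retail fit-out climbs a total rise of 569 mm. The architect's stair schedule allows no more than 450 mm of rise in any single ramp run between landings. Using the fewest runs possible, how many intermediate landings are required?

569 / 450 = 1.26, so 2 ramp runs are needed.
2 runs are separated by 1 intermediate landings.

1 intermediate landings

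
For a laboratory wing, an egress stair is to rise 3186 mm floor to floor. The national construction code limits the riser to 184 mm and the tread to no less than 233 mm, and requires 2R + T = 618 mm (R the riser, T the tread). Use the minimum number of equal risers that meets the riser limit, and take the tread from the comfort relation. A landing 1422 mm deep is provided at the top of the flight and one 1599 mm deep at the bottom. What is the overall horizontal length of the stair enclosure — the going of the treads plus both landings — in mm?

3186 / 184 = 17.32, so 18 risers are needed.
Each riser is 3186/18 = 177 mm (≤ 184 mm).
Tread T = 618 − 2 × 177 = 264 mm (≥ 233 mm).
18 risers give 17 treads; going = 17 × 264 = 4488 mm.
Add landings: 4488 + 1422 + 1599 = 7509 mm.

7509 mm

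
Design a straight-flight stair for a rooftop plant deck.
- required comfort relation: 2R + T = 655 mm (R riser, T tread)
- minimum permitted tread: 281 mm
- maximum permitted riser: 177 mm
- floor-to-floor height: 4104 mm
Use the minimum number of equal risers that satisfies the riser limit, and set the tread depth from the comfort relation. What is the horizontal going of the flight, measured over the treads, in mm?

7199 mm

⌈4104/177⌉ = 24 risers.
Each riser is 4104/24 = 171 mm (≤ 177 mm).
From 2R + T = 655: T = 655 − 342 = 313 mm.
Going = (24 − 1) × 313 = 7199 mm.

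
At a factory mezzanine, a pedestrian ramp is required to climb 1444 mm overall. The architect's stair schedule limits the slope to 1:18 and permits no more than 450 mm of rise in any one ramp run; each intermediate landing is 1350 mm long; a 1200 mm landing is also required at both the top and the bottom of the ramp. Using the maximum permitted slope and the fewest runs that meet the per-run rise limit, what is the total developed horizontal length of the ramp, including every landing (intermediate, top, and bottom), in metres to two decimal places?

1444 / 450 = 3.209 → round up to 4 ramp runs. That means 3 intermediate landings.
Horizontal run for 1444 mm of rise at 1:18 is 1444 × 18 = 25992 mm.
3 intermediate landings contribute 3 × 1350 = 4050 mm.
Top and bottom landings: 2 × 1200 = 2400 mm.
Total = 25992 + 4050 + 2400 = 32442 mm.
= 32.44 m.

32.44 m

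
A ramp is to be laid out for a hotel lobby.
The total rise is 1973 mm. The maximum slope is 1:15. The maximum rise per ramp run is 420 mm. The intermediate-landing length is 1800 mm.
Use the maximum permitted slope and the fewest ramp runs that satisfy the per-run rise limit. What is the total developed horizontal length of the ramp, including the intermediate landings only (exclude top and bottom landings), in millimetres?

1973 / 420 = 4.70, so 5 ramp runs are needed. That means 4 intermediate landings.
Ramp run (horizontal) at 1:15: 1973 × 15 = 29595 mm.
4 intermediate landings contribute 4 × 1800 = 7200 mm.
Developed length = 29595 + 7200 = 36795 mm.

36795 mm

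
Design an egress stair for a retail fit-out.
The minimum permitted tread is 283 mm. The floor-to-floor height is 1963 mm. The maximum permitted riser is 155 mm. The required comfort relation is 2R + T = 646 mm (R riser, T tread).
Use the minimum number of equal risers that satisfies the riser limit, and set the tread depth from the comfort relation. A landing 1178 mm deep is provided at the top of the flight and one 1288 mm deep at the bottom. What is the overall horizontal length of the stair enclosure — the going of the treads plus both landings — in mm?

6594 mm

⌈1963/155⌉ = 13 risers.
Each riser is 1963/13 = 151 mm (≤ 155 mm).
From 2R + T = 646: T = 646 − 302 = 344 mm.
Going = (13 − 1) × 344 = 4128 mm.
Enclosure = 4128 + 1178 + 1288 = 6594 mm.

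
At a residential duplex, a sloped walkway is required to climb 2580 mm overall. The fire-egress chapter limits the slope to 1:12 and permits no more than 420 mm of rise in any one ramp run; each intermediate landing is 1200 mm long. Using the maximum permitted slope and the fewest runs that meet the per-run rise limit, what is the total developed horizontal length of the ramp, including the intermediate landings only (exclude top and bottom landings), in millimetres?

38160 mm

⌈2580/420⌉ = 7 ramp runs. That means 6 intermediate landings.
Horizontal run for 2580 mm of rise at 1:12 is 2580 × 12 = 30960 mm.
6 intermediate landings contribute 6 × 1200 = 7200 mm.
Total developed length = 30960 + 7200 = 38160 mm.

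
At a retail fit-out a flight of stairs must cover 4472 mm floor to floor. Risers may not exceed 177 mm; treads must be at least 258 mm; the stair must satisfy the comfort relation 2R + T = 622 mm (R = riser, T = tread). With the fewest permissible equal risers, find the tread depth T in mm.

4472 / 177 = 25.266 → round up to 26 risers.
Riser R = 4472 / 26 = 172 mm, within the 177 mm limit.
From 2R + T = 622: T = 622 − 344 = 278 mm.

278 mm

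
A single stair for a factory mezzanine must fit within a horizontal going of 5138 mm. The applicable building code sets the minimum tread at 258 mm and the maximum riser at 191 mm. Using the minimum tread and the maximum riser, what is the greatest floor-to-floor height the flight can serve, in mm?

5138 / 258 = 19.91, so 19 treads fit.
Risers = treads + 1 = 20.
Maximum height = 20 × 191 = 3820 mm.

3820 mm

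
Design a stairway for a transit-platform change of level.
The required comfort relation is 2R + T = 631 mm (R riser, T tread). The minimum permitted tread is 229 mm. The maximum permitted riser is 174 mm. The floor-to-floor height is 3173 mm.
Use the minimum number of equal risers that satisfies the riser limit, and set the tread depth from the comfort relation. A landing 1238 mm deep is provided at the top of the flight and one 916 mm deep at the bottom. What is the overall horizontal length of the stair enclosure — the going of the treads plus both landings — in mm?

7500 mm

3173 / 174 = 18.24, so 19 risers are needed.
Riser R = 3173 / 19 = 167 mm, within the 174 mm limit.
Tread T = 631 − 2 × 167 = 297 mm (≥ 229 mm).
19 risers give 18 treads; going = 18 × 297 = 5346 mm.
Enclosure = 5346 + 1238 + 916 = 7500 mm.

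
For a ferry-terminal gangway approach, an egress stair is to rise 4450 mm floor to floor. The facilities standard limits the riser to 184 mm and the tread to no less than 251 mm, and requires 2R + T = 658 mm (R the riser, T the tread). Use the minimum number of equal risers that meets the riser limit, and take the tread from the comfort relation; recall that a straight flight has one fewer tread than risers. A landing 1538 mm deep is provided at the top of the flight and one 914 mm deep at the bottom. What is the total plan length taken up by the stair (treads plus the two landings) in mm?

9700 mm

4450 / 184 = 24.18, so 25 risers are needed.
Riser R = 4450 / 25 = 178 mm, within the 184 mm limit.
From 2R + T = 658: T = 658 − 356 = 302 mm.
Going = (25 − 1) × 302 = 7248 mm.
Add landings: 7248 + 1538 + 914 = 9700 mm.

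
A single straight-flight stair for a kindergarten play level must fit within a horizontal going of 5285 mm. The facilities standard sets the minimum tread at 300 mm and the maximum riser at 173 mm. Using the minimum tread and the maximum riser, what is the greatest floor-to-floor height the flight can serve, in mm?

Treads that fit: ⌊5285 / 300⌋ = 17.
Risers = treads + 1 = 18.
Maximum height = 18 × 173 = 3114 mm.

3114 mm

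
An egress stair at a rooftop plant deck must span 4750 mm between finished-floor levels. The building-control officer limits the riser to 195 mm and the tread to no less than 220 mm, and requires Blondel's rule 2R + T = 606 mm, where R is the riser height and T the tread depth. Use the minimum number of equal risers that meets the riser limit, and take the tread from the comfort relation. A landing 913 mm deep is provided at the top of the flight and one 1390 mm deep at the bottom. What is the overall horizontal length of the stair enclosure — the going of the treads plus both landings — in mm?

4750 / 195 = 24.359 → round up to 25 risers.
Riser R = 4750 / 25 = 190 mm, within the 195 mm limit.
From 2R + T = 606: T = 606 − 380 = 226 mm.
Going = (25 − 1) × 226 = 5424 mm.
Add landings: 5424 + 913 + 1390 = 7727 mm.

7727 mm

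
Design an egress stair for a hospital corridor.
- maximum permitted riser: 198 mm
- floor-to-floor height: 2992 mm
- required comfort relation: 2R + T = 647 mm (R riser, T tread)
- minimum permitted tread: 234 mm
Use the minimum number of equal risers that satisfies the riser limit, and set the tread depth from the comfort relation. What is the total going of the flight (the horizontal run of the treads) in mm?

At most 198 each: 2992/198 = 15.11, giving 16 risers.
R = 2992 ÷ 16 = 187 mm.
From 2R + T = 647: T = 647 − 374 = 273 mm.
16 risers give 15 treads; going = 15 × 273 = 4095 mm.

4095 mm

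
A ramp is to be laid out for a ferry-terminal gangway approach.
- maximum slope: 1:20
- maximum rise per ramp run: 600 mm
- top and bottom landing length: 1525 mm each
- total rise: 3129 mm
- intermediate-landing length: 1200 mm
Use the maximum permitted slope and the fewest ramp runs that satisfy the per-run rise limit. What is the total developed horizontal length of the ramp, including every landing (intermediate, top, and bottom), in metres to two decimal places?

71.63 m

At most 600 each: 3129/600 = 5.21, giving 6 ramp runs. That means 5 intermediate landings.
Ramp run (horizontal) at 1:20: 3129 × 20 = 62580 mm.
Intermediate landings: 5 × 1200 = 6000 mm.
Top and bottom landings: 2 × 1525 = 3050 mm.
Total = 62580 + 6000 + 3050 = 71630 mm.
= 71.63 m.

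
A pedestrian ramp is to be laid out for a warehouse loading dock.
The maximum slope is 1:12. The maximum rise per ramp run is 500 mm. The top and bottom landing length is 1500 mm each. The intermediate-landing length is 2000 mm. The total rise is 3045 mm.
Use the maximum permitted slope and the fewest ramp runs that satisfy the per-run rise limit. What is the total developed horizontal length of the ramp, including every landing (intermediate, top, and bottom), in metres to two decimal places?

51.54 m

3045 / 500 = 6.09, so 7 ramp runs are needed. That means 6 intermediate landings.
Ramp run (horizontal) at 1:12: 3045 × 12 = 36540 mm.
Intermediate landings: 6 × 2000 = 12000 mm.
Top and bottom landings: 2 × 1500 = 3000 mm.
Total = 36540 + 12000 + 3000 = 51540 mm.
= 51.54 m.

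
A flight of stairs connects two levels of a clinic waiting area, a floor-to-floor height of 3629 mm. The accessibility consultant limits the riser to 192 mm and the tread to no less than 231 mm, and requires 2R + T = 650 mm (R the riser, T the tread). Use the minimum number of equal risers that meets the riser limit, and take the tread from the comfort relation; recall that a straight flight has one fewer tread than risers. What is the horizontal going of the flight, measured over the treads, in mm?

⌈3629/192⌉ = 19 risers.
Riser R = 3629 / 19 = 191 mm, within the 192 mm limit.
From 2R + T = 650: T = 650 − 382 = 268 mm.
19 risers give 18 treads; going = 18 × 268 = 4824 mm.

4824 mm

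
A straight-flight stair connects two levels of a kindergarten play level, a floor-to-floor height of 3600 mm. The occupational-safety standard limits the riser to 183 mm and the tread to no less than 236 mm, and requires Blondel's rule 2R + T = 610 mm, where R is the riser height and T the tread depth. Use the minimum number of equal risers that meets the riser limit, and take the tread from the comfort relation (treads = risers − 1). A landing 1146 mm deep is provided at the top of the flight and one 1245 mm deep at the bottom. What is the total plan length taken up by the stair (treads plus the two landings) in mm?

7141 mm

At most 183 each: 3600/183 = 19.67, giving 20 risers.
Riser R = 3600 / 20 = 180 mm, within the 183 mm limit.
From 2R + T = 610: T = 610 − 360 = 250 mm.
20 risers give 19 treads; going = 19 × 250 = 4750 mm.
Add landings: 4750 + 1146 + 1245 = 7141 mm.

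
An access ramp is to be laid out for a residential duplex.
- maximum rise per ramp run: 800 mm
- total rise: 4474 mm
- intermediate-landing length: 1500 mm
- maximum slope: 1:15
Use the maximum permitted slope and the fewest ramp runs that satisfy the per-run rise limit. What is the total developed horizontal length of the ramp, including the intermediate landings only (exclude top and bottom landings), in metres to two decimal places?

⌈4474/800⌉ = 6 ramp runs. That means 5 intermediate landings.
Ramp run (horizontal) at 1:15: 4474 × 15 = 67110 mm.
Intermediate landings: 5 × 1500 = 7500 mm.
Developed length = 67110 + 7500 = 74610 mm.
= 74.61 m.

74.61 m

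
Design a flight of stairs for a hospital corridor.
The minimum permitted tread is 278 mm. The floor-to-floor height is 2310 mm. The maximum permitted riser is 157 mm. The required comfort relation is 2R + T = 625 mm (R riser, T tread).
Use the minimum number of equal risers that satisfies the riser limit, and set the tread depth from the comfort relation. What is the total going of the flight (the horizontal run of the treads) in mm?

2310 / 157 = 14.713 → round up to 15 risers.
Each riser is 2310/15 = 154 mm (≤ 157 mm).
T = 625 − 2·154 = 317 mm, which satisfies the 278 mm minimum.
Going = (15 − 1) × 317 = 4438 mm.

4438 mm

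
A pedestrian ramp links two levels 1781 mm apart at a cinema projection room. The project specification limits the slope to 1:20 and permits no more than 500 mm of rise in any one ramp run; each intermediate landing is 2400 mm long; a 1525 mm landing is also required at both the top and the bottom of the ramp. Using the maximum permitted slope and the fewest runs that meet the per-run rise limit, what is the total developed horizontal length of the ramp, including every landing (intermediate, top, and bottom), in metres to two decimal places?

⌈1781/500⌉ = 4 ramp runs. That means 3 intermediate landings.
Ramp run (horizontal) at 1:20: 1781 × 20 = 35620 mm.
3 intermediate landings contribute 3 × 2400 = 7200 mm.
Top and bottom landings: 2 × 1525 = 3050 mm.
Total = 35620 + 7200 + 3050 = 45870 mm.
= 45.87 m.

45.87 m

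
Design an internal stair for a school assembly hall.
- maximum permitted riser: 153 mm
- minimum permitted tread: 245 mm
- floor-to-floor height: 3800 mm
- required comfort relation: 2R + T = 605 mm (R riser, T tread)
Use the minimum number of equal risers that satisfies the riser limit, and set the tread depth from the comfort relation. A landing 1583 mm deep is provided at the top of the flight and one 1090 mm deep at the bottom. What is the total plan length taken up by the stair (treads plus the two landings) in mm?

9897 mm

At most 153 each: 3800/153 = 24.84, giving 25 risers.
Riser R = 3800 / 25 = 152 mm, within the 153 mm limit.
T = 605 − 2·152 = 301 mm, which satisfies the 245 mm minimum.
Going = (25 − 1) × 301 = 7224 mm.
Enclosure = 7224 + 1583 + 1090 = 9897 mm.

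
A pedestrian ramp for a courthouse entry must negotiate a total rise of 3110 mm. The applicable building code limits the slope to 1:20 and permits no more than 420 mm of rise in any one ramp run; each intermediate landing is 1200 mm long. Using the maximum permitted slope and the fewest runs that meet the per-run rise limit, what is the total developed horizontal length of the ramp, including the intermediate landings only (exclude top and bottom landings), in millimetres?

70600 mm

3110 / 420 = 7.405 → round up to 8 ramp runs. That means 7 intermediate landings.
Ramp run (horizontal) at 1:20: 3110 × 20 = 62200 mm.
7 intermediate landings contribute 7 × 1200 = 8400 mm.
Total developed length = 62200 + 8400 = 70600 mm.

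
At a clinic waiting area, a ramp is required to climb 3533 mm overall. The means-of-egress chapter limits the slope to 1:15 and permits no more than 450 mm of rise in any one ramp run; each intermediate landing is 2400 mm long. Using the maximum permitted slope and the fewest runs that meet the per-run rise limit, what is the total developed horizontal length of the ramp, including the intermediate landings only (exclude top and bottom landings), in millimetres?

At most 450 each: 3533/450 = 7.85, giving 8 ramp runs. That means 7 intermediate landings.
Horizontal run for 3533 mm of rise at 1:15 is 3533 × 15 = 52995 mm.
Intermediate landings: 7 × 2400 = 16800 mm.
Developed length = 52995 + 16800 = 69795 mm.

69795 mm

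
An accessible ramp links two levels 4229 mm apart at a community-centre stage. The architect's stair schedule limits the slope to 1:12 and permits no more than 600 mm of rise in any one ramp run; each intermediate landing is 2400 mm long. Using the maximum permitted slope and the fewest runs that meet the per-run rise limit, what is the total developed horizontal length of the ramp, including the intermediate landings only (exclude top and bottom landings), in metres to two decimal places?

67.55 m

⌈4229/600⌉ = 8 ramp runs. That means 7 intermediate landings.
Horizontal run for 4229 mm of rise at 1:12 is 4229 × 12 = 50748 mm.
Intermediate landings: 7 × 2400 = 16800 mm.
Total developed length = 50748 + 16800 = 67548 mm.
= 67.55 m.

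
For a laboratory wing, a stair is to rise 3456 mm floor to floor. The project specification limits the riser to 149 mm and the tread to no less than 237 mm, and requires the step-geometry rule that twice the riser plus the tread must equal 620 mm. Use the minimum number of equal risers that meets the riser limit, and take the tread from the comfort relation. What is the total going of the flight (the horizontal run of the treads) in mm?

7636 mm

⌈3456/149⌉ = 24 risers.
Riser R = 3456 / 24 = 144 mm, within the 149 mm limit.
T = 620 − 2·144 = 332 mm, which satisfies the 237 mm minimum.
Going = (24 − 1) × 332 = 7636 mm.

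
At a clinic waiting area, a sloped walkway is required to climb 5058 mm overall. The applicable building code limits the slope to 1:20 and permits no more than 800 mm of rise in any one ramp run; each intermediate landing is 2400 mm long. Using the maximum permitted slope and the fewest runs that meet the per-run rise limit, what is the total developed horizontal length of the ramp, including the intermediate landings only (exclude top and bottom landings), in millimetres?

At most 800 each: 5058/800 = 6.32, giving 7 ramp runs. That means 6 intermediate landings.
Ramp run (horizontal) at 1:20: 5058 × 20 = 101160 mm.
6 intermediate landings contribute 6 × 2400 = 14400 mm.
Developed length = 101160 + 14400 = 115560 mm.

115560 mm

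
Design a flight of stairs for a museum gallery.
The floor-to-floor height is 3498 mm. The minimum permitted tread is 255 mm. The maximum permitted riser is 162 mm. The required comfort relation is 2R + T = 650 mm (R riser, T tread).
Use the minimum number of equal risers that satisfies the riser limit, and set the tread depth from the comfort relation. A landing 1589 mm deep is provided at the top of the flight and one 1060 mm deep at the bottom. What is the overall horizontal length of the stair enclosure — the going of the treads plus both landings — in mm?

3498 / 162 = 21.59, so 22 risers are needed.
R = 3498 ÷ 22 = 159 mm.
Tread T = 650 − 2 × 159 = 332 mm (≥ 255 mm).
Going = (22 − 1) × 332 = 6972 mm.
Add landings: 6972 + 1589 + 1060 = 9621 mm.

9621 mm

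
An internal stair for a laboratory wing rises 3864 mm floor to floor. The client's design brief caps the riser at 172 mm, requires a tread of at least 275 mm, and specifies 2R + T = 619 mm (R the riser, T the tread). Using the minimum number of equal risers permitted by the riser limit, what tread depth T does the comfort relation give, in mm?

3864 / 172 = 22.465 → round up to 23 risers.
Riser R = 3864 / 23 = 168 mm, within the 172 mm limit.
T = 619 − 2·168 = 283 mm, which satisfies the 275 mm minimum.

283 mm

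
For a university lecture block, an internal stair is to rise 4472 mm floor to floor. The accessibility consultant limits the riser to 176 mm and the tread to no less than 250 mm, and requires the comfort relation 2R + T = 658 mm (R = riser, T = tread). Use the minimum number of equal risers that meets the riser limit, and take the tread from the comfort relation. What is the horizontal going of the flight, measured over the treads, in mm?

7850 mm

⌈4472/176⌉ = 26 risers.
Each riser is 4472/26 = 172 mm (≤ 176 mm).
From 2R + T = 658: T = 658 − 344 = 314 mm.
26 risers give 25 treads; going = 25 × 314 = 7850 mm.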